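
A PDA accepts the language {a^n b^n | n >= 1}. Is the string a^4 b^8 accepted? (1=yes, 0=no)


Language requires equal numbers of a's and b's
PDA pushes for each 'a', pops for each 'b'
Number of a's = 4
Number of b's = 8
4 != 8 -> Reject

0


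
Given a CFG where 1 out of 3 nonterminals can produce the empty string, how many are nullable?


Nonterminals: {S, A, B}
A nonterminal is nullable if it can derive epsilon
Counting nullable nonterminals: 1
Total nullable = 1

1


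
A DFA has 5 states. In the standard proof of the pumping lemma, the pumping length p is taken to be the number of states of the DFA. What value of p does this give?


Pumping lemma for regular languages (standard proof):
Take p = |Q|, the number of DFA states.
Any string of length >= |Q| passes through |Q|+1 states while reading its first |Q| symbols,
so by pigeonhole some state repeats, giving the loop that can be pumped.
Here |Q| = 5
Therefore the proof uses p = 5

5


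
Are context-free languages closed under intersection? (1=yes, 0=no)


CFL closure properties:
  Closed under: union, concatenation, Kleene star
  NOT closed under: intersection, complement
Operation 'intersection' is in not-closed list -> No (not closed)

0


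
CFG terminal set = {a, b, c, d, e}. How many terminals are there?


Terminal symbols: a, b, c, d, e
Counting each: a (#1), b (#2), c (#3), d (#4), e (#5)
Total = 5

5


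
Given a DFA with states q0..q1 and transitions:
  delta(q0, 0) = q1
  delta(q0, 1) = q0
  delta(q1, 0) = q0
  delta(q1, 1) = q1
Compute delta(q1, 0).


Looking up transition function:
delta(q1, 0) in the table
Row: q1, Column: 0
Result: q0

q0


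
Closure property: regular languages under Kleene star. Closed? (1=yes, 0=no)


Regular languages are closed under:
- Union (DFA product construction)
- Intersection (DFA product construction)
- Complement (swap accept/reject states)
- Concatenation (NFA construction)
- Kleene star (NFA construction)
Kleene star is in this list
Therefore: closed

1


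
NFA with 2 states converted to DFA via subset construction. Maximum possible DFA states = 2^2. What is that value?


NFA has 2 states
Subset construction: each DFA state = subset of NFA states
Maximum subsets = 2^2
2^2 = 4

4


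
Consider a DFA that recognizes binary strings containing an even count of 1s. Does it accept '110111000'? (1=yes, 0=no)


DFA has 2 states: q_even (start, accept=yes) and q_odd
Processing string '110111000' character by character:
  Position 0: read '1', 1-count=1 -> q_odd
  Position 1: read '1', 1-count=2 -> q_even
  Position 2: read '0', 1-count=2 -> q_even (no change)
  Position 3: read '1', 1-count=3 -> q_odd
  Position 4: read '1', 1-count=4 -> q_even
  Position 5: read '1', 1-count=5 -> q_odd
  Position 6: read '0', 1-count=5 -> q_odd (no change)
  Position 7: read '0', 1-count=5 -> q_odd (no change)
  Position 8: read '0', 1-count=5 -> q_odd (no change)
Final state: q_odd, total 1s = 5 (odd); the DFA requires an even count -> reject

0


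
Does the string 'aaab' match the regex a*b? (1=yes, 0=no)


Pattern: a*b
String: 'aaab'
Pattern requires: zero or more 'a's followed by exactly one 'b'
Found 3 leading 'a's
Remaining: 'b'
Remaining is exactly 'b' -> match
Result: 1

1


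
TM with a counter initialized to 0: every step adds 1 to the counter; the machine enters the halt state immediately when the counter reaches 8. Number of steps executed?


Counter starts at 0. Counting sequence:
  Step 1: counter = 1
  Step 2: counter = 2
  Step 3: counter = 3
  Step 4: counter = 4
  Step 5: counter = 5
  Step 6: counter = 6
  Step 7: counter = 7
  Step 8: counter = 8
Counter reached 8 -> halt
Total steps = 8

8


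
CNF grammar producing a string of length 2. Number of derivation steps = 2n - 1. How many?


Chomsky Normal Form derivation:
String length n = 2
Each step either:
  - Splits a nonterminal into two (n-1 such steps)
  - Converts a nonterminal to terminal (n such steps)
Total = (n-1) + n = 2n - 1
= 2(2) - 1
= 4 - 1
= 3

3


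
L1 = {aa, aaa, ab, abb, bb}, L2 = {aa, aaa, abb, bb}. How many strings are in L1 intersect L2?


L1 = {aa, aaa, ab, abb, bb}
L2 = {aa, aaa, abb, bb}
Checking each string in L1 against L2:
  'aa': in L2? Yes
  'aaa': in L2? Yes
  'ab': in L2? No
  'abb': in L2? Yes
  'bb': in L2? Yes
Intersection = {aa, aaa, abb, bb}
|L1 ∩ L2| = 4

4


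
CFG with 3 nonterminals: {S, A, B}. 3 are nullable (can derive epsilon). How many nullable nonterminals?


Nonterminals: {S, A, B}
A nonterminal is nullable if it can derive epsilon
Counting nullable nonterminals: 3
Total nullable = 3

3


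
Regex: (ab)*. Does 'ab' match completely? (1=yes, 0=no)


Pattern: (ab)*
String: 'ab'
Pattern requires: zero or more repetitions of 'ab'
Pairs: ['ab']
All pairs are 'ab'? Yes
Result: 1

1


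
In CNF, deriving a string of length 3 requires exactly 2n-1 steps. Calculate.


Chomsky Normal Form derivation:
String length n = 3
Each step either:
  - Splits a nonterminal into two (n-1 such steps)
  - Converts a nonterminal to terminal (n such steps)
Total = (n-1) + n = 2n - 1
= 2(3) - 1
= 6 - 1
= 5

5


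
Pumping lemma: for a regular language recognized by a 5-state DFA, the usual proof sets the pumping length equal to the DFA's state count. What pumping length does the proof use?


Pumping lemma for regular languages (standard proof):
Take p = |Q|, the number of DFA states.
Any string of length >= |Q| passes through |Q|+1 states while reading its first |Q| symbols,
so by pigeonhole some state repeats, giving the loop that can be pumped.
Here |Q| = 5
Therefore the proof uses p = 5

5


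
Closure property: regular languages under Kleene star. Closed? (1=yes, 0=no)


Regular languages are closed under:
- Union (DFA product construction)
- Intersection (DFA product construction)
- Complement (swap accept/reject states)
- Concatenation (NFA construction)
- Kleene star (NFA construction)
Kleene star is in this list
Therefore: closed

1


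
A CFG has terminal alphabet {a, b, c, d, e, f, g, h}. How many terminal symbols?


Terminal symbols: a, b, c, d, e, f, g, h
Counting each: a (#1), b (#2), c (#3), d (#4), e (#5), f (#6), g (#7), h (#8)
Total = 8

8


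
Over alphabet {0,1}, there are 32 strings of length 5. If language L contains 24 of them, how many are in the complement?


Alphabet: {0,1}
String length: 5
Total strings of length 5 = 2^5 = 32
Strings in L = 24
Complement = total - |L|
= 32 - 24
= 8

8


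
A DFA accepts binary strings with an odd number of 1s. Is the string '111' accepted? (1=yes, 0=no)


DFA has 2 states: q_even (start, accept=no) and q_odd
Processing string '111' character by character:
  Position 0: read '1', 1-count=1 -> q_odd
  Position 1: read '1', 1-count=2 -> q_even
  Position 2: read '1', 1-count=3 -> q_odd
Final state: q_odd, total 1s = 3 (odd); the DFA requires an odd count -> accept

1


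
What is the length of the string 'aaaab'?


String: 'aaaab'
Counting characters:
  'a' appears 4 time(s)
  'b' appears 1 time(s)
Total length = 4 + 1 = 5

5


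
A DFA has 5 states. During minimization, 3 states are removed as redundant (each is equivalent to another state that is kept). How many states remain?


Original DFA: 5 states
Redundant states removed: 3
Minimized states = original - removed
= 5 - 3
= 2

2


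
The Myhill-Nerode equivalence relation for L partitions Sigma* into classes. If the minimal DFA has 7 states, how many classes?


Myhill-Nerode theorem:
Number of equivalence classes = number of states in minimal DFA
Minimal DFA states = 7
Therefore equivalence classes = 7

7


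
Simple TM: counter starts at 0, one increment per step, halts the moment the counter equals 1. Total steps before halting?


Counter starts at 0. Counting sequence:
  Step 1: counter = 1
Counter reached 1 -> halt
Total steps = 1

1


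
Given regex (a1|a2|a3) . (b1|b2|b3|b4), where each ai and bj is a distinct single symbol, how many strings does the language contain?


First group: 3 alternatives
Second group: 4 alternatives
Concatenation: each choice from group 1 pairs with each from group 2
Total = 3 x 4 = 12

12


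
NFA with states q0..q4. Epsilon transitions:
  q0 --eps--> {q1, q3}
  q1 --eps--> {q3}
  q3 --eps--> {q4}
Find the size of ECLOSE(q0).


Starting from q0
Initialize closure = {q0}
Follow epsilon from q0 -> add q1
Follow epsilon from q0 -> add q3
Follow epsilon from q3 -> add q4
Final closure: {q0, q1, q3, q4}
Size = 4

4


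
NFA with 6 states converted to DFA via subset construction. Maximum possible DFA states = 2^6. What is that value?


NFA has 6 states
Subset construction: each DFA state = subset of NFA states
Maximum subsets = 2^6
2^6 = 64

64


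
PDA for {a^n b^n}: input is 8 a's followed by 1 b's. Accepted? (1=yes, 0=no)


Language requires equal numbers of a's and b's
PDA pushes for each 'a', pops for each 'b'
Number of a's = 8
Number of b's = 1
8 != 1 -> Reject

0


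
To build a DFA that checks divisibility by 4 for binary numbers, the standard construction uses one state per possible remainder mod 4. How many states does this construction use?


Divisibility by 4 is tracked via the remainder mod 4: 0, 1, ..., 3
The construction assigns one state to each remainder
Number of remainders = 4

4


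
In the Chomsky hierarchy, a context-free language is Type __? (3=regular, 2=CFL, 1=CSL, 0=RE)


Chomsky hierarchy levels:
  Type 3: Regular (DFA/NFA/regex)
  Type 2: Context-free (PDA)
  Type 1: Context-sensitive
  Type 0: Recursively enumerable (TM)
'context-free' corresponds to Type 2

2


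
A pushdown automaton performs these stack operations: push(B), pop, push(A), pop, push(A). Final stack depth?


Tracing stack operations:
  push(B) -> stack = [B], depth=1
  pop -> removed B, stack = [], depth=0
  push(A) -> stack = [A], depth=1
  pop -> removed A, stack = [], depth=0
  push(A) -> stack = [A], depth=1
Final depth = 1

1


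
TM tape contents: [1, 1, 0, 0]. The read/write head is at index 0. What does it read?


Tape: [1, 1, 0, 0]
Positions: 0 1 2 3
Values:    1 1 0 0
Head at position 0
tape[0] = 1

1


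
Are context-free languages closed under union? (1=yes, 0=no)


CFL closure properties:
  Closed under: union, concatenation, Kleene star
  NOT closed under: intersection, complement
Operation 'union' is in closed list -> Yes (closed)

1


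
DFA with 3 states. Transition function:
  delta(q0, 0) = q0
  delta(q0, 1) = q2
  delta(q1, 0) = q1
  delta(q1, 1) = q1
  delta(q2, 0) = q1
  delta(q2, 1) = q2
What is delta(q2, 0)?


Looking up transition function:
delta(q2, 0) in the table
Row: q2, Column: 0
Result: q1

q1


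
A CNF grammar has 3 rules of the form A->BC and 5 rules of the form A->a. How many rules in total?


CNF allows two rule forms:
  A -> BC (binary): 3 rules
  A -> a (terminal): 5 rules
Total = 3 + 5 = 8

8


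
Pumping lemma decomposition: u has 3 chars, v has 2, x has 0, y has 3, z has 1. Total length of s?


|s| = |u| + |v| + |x| + |y| + |z|
= 3 + 2 + 0 + 3 + 1
= 5 + 0 + 4
= 5 + 4
= 9

9


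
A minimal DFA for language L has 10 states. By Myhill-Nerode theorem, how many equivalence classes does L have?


Myhill-Nerode theorem:
Number of equivalence classes = number of states in minimal DFA
Minimal DFA states = 10
Therefore equivalence classes = 10

10


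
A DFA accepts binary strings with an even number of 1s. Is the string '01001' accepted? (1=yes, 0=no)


DFA has 2 states: q_even (start, accept=yes) and q_odd
Processing string '01001' character by character:
  Position 0: read '0', 1-count=0 -> q_even (no change)
  Position 1: read '1', 1-count=1 -> q_odd
  Position 2: read '0', 1-count=1 -> q_odd (no change)
  Position 3: read '0', 1-count=1 -> q_odd (no change)
  Position 4: read '1', 1-count=2 -> q_even
Final state: q_even, total 1s = 2 (even); the DFA requires an even count -> accept

1


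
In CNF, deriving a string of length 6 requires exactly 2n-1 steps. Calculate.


Chomsky Normal Form derivation:
String length n = 6
Each step either:
  - Splits a nonterminal into two (n-1 such steps)
  - Converts a nonterminal to terminal (n such steps)
Total = (n-1) + n = 2n - 1
= 2(6) - 1
= 12 - 1
= 11

11


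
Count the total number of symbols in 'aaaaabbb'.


String: 'aaaaabbb'
Counting characters:
  'a' appears 5 time(s)
  'b' appears 3 time(s)
Total length = 5 + 3 = 8

8


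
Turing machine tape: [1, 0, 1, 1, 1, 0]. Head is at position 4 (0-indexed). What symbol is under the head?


Tape: [1, 0, 1, 1, 1, 0]
Positions: 0 1 2 3 4 5
Values:    1 0 1 1 1 0
Head at position 4
tape[4] = 1

1


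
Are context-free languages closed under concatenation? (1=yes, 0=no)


CFL closure properties:
  Closed under: union, concatenation, Kleene star
  NOT closed under: intersection, complement
Operation 'concatenation' is in closed list -> Yes (closed)

1


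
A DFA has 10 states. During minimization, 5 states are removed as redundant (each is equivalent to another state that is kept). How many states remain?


Original DFA: 10 states
Redundant states removed: 5
Minimized states = original - removed
= 10 - 5
= 5

5


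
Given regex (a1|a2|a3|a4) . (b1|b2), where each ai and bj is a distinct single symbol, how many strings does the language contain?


First group: 4 alternatives
Second group: 2 alternatives
Concatenation: each choice from group 1 pairs with each from group 2
Total = 4 x 2 = 8

8


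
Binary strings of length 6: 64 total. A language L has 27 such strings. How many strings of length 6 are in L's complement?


Alphabet: {0,1}
String length: 6
Total strings of length 6 = 2^6 = 64
Strings in L = 27
Complement = total - |L|
= 64 - 27
= 37

37


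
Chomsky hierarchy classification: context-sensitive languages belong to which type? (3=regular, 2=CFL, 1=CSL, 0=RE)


Chomsky hierarchy levels:
  Type 3: Regular (DFA/NFA/regex)
  Type 2: Context-free (PDA)
  Type 1: Context-sensitive
  Type 0: Recursively enumerable (TM)
'context-sensitive' corresponds to Type 1

1


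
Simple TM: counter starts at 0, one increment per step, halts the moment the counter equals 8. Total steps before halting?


Counter starts at 0. Counting sequence:
  Step 1: counter = 1
  Step 2: counter = 2
  Step 3: counter = 3
  Step 4: counter = 4
  Step 5: counter = 5
  Step 6: counter = 6
  Step 7: counter = 7
  Step 8: counter = 8
Counter reached 8 -> halt
Total steps = 8

8


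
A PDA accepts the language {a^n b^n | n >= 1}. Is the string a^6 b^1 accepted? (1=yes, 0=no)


Language requires equal numbers of a's and b's
PDA pushes for each 'a', pops for each 'b'
Number of a's = 6
Number of b's = 1
6 != 1 -> Reject

0


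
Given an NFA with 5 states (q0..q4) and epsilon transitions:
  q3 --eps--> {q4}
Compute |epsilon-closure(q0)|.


Starting from q0
Initialize closure = {q0}
q0 has no outgoing epsilon transitions -> nothing to add
Final closure: {q0}
Size = 1

1


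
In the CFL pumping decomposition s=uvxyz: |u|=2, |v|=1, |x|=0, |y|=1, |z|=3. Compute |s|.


|s| = |u| + |v| + |x| + |y| + |z|
= 2 + 1 + 0 + 1 + 3
= 3 + 0 + 4
= 3 + 4
= 7

7


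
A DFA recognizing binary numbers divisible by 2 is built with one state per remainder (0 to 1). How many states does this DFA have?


Divisibility by 2 is tracked via the remainder mod 2: 0, 1, ..., 1
The construction assigns one state to each remainder
Number of remainders = 2

2


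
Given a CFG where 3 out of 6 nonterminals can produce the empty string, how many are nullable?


Nonterminals: {S, A, B, C, D, E}
A nonterminal is nullable if it can derive epsilon
Counting nullable nonterminals: 3
Total nullable = 3

3


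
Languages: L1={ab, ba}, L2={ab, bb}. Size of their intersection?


L1 = {ab, ba}
L2 = {ab, bb}
Checking each string in L1 against L2:
  'ab': in L2? Yes
  'ba': in L2? No
Intersection = {ab}
|L1 ∩ L2| = 1

1


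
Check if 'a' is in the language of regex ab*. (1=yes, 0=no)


Pattern: ab*
String: 'a'
Pattern requires: exactly one 'a' followed by zero or more 'b's
First char is 'a' -> OK
Rest '': all b's? Yes
Result: 1

1


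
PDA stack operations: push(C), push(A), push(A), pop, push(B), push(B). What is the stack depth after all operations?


Tracing stack operations:
  push(C) -> stack = [C], depth=1
  push(A) -> stack = [C,A], depth=2
  push(A) -> stack = [C,A,A], depth=3
  pop -> removed A, stack = [C,A], depth=2
  push(B) -> stack = [C,A,B], depth=3
  push(B) -> stack = [C,A,B,B], depth=4
Final depth = 4

4


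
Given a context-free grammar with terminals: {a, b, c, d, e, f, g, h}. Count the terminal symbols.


Terminal symbols: a, b, c, d, e, f, g, h
Counting each: a (#1), b (#2), c (#3), d (#4), e (#5), f (#6), g (#7), h (#8)
Total = 8

8


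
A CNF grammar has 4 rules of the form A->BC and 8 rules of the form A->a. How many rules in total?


CNF allows two rule forms:
  A -> BC (binary): 4 rules
  A -> a (terminal): 8 rules
Total = 4 + 8 = 12

12


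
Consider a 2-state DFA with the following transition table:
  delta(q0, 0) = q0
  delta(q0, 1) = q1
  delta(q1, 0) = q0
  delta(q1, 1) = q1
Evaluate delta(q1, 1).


Looking up transition function:
delta(q1, 1) in the table
Row: q1, Column: 1
Result: q1

q1


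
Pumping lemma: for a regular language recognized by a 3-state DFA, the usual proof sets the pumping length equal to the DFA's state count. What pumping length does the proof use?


Pumping lemma for regular languages (standard proof):
Take p = |Q|, the number of DFA states.
Any string of length >= |Q| passes through |Q|+1 states while reading its first |Q| symbols,
so by pigeonhole some state repeats, giving the loop that can be pumped.
Here |Q| = 3
Therefore the proof uses p = 3

3


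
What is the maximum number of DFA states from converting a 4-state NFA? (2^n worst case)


NFA has 4 states
Subset construction: each DFA state = subset of NFA states
Maximum subsets = 2^4
2^4 = 16

16


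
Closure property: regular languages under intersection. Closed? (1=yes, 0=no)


Regular languages are closed under:
- Union (DFA product construction)
- Intersection (DFA product construction)
- Complement (swap accept/reject states)
- Concatenation (NFA construction)
- Kleene star (NFA construction)
intersection is in this list
Therefore: closed

1


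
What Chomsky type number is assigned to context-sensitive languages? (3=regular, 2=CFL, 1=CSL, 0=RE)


Chomsky hierarchy levels:
  Type 3: Regular (DFA/NFA/regex)
  Type 2: Context-free (PDA)
  Type 1: Context-sensitive
  Type 0: Recursively enumerable (TM)
'context-sensitive' corresponds to Type 1

1


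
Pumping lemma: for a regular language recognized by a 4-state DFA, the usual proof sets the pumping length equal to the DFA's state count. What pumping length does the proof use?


Pumping lemma for regular languages (standard proof):
Take p = |Q|, the number of DFA states.
Any string of length >= |Q| passes through |Q|+1 states while reading its first |Q| symbols,
so by pigeonhole some state repeats, giving the loop that can be pumped.
Here |Q| = 4
Therefore the proof uses p = 4

4


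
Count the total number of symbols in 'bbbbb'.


String: 'bbbbb'
Counting characters:
  'b' appears 5 time(s)
Total length = 0 + 5 = 5

5


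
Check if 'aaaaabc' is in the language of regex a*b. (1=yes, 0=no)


Pattern: a*b
String: 'aaaaabc'
Pattern requires: zero or more 'a's followed by exactly one 'b'
Found 5 leading 'a's
Remaining: 'bc'
Remaining is not 'b' -> no match
Result: 0

0


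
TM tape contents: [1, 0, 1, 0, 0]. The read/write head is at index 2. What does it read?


Tape: [1, 0, 1, 0, 0]
Positions: 0 1 2 3 4
Values:    1 0 1 0 0
Head at position 2
tape[2] = 1

1


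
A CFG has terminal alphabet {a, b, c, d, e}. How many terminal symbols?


Terminal symbols: a, b, c, d, e
Counting each: a (#1), b (#2), c (#3), d (#4), e (#5)
Total = 5

5


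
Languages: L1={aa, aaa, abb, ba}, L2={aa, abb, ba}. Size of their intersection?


L1 = {aa, aaa, abb, ba}
L2 = {aa, abb, ba}
Checking each string in L1 against L2:
  'aa': in L2? Yes
  'aaa': in L2? No
  'abb': in L2? Yes
  'ba': in L2? Yes
Intersection = {aa, abb, ba}
|L1 ∩ L2| = 3

3


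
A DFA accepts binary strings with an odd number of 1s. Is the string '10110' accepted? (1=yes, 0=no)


DFA has 2 states: q_even (start, accept=no) and q_odd
Processing string '10110' character by character:
  Position 0: read '1', 1-count=1 -> q_odd
  Position 1: read '0', 1-count=1 -> q_odd (no change)
  Position 2: read '1', 1-count=2 -> q_even
  Position 3: read '1', 1-count=3 -> q_odd
  Position 4: read '0', 1-count=3 -> q_odd (no change)
Final state: q_odd, total 1s = 3 (odd); the DFA requires an odd count -> accept

1


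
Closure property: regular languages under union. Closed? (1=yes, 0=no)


Regular languages are closed under:
- Union (DFA product construction)
- Intersection (DFA product construction)
- Complement (swap accept/reject states)
- Concatenation (NFA construction)
- Kleene star (NFA construction)
union is in this list
Therefore: closed

1


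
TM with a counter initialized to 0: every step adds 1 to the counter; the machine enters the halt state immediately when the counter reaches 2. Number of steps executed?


Counter starts at 0. Counting sequence:
  Step 1: counter = 1
  Step 2: counter = 2
Counter reached 2 -> halt
Total steps = 2

2


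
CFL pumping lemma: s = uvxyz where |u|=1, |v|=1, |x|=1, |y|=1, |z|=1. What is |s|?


|s| = |u| + |v| + |x| + |y| + |z|
= 1 + 1 + 1 + 1 + 1
= 2 + 1 + 2
= 3 + 2
= 5

5


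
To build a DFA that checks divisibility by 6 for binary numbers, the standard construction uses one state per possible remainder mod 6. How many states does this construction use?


Divisibility by 6 is tracked via the remainder mod 6: 0, 1, ..., 5
The construction assigns one state to each remainder
Number of remainders = 6

6


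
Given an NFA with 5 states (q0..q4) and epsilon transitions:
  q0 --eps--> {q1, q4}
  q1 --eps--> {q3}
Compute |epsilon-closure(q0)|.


Starting from q0
Initialize closure = {q0}
Follow epsilon from q0 -> add q1
Follow epsilon from q0 -> add q4
Follow epsilon from q1 -> add q3
Final closure: {q0, q1, q3, q4}
Size = 4

4


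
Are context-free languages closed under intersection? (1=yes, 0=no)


CFL closure properties:
  Closed under: union, concatenation, Kleene star
  NOT closed under: intersection, complement
Operation 'intersection' is in not-closed list -> No (not closed)

0


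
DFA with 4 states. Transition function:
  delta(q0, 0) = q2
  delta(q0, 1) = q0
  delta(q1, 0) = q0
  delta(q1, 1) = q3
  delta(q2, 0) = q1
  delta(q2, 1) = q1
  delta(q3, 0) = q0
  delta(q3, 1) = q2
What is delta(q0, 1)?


Looking up transition function:
delta(q0, 1) in the table
Row: q0, Column: 1
Result: q0

q0


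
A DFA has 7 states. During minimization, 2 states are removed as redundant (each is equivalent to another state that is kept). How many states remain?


Original DFA: 7 states
Redundant states removed: 2
Minimized states = original - removed
= 7 - 2
= 5

5


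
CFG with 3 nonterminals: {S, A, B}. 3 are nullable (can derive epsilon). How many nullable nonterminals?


Nonterminals: {S, A, B}
A nonterminal is nullable if it can derive epsilon
Counting nullable nonterminals: 3
Total nullable = 3

3


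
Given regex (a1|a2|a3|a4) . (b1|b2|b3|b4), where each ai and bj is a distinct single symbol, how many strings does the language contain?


First group: 4 alternatives
Second group: 4 alternatives
Concatenation: each choice from group 1 pairs with each from group 2
Total = 4 x 4 = 16

16


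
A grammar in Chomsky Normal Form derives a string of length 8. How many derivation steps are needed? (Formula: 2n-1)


Chomsky Normal Form derivation:
String length n = 8
Each step either:
  - Splits a nonterminal into two (n-1 such steps)
  - Converts a nonterminal to terminal (n such steps)
Total = (n-1) + n = 2n - 1
= 2(8) - 1
= 16 - 1
= 15

15


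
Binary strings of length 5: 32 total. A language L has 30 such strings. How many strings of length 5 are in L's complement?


Alphabet: {0,1}
String length: 5
Total strings of length 5 = 2^5 = 32
Strings in L = 30
Complement = total - |L|
= 32 - 30
= 2

2


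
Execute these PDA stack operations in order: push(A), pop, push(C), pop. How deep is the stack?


Tracing stack operations:
  push(A) -> stack = [A], depth=1
  pop -> removed A, stack = [], depth=0
  push(C) -> stack = [C], depth=1
  pop -> removed C, stack = [], depth=0
Final depth = 0

0


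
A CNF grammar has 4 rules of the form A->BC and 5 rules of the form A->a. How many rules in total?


CNF allows two rule forms:
  A -> BC (binary): 4 rules
  A -> a (terminal): 5 rules
Total = 4 + 5 = 9

9


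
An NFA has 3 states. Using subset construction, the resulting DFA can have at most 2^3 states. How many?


NFA has 3 states
Subset construction: each DFA state = subset of NFA states
Maximum subsets = 2^3
2^3 = 8

8


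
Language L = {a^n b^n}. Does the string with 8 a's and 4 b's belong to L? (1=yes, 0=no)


Language requires equal numbers of a's and b's
PDA pushes for each 'a', pops for each 'b'
Number of a's = 8
Number of b's = 4
8 != 4 -> Reject

0


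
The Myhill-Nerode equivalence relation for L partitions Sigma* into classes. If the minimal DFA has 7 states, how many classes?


Myhill-Nerode theorem:
Number of equivalence classes = number of states in minimal DFA
Minimal DFA states = 7
Therefore equivalence classes = 7

7


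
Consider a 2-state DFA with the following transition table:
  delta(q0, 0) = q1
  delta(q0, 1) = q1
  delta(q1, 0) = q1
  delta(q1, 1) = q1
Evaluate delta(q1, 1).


Looking up transition function:
delta(q1, 1) in the table
Row: q1, Column: 1
Result: q1

q1


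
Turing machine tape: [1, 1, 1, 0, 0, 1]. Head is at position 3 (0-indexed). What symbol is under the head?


Tape: [1, 1, 1, 0, 0, 1]
Positions: 0 1 2 3 4 5
Values:    1 1 1 0 0 1
Head at position 3
tape[3] = 0

0


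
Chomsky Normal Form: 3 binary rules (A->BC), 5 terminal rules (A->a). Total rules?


CNF allows two rule forms:
  A -> BC (binary): 3 rules
  A -> a (terminal): 5 rules
Total = 3 + 5 = 8

8


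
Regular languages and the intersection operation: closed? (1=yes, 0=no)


Regular languages are closed under all standard operations:
- Union: Yes (product construction)
- Intersection: Yes (product construction)
- Complement: Yes (swap accept/reject)
- Concatenation: Yes (NFA construction)
Operation: intersection -> Closed

1


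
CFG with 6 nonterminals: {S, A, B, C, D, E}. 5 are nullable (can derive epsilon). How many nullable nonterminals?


Nonterminals: {S, A, B, C, D, E}
A nonterminal is nullable if it can derive epsilon
Counting nullable nonterminals: 5
Total nullable = 5

5


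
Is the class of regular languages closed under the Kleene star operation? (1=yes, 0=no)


Regular languages are closed under:
- Union (DFA product construction)
- Intersection (DFA product construction)
- Complement (swap accept/reject states)
- Concatenation (NFA construction)
- Kleene star (NFA construction)
Kleene star is in this list
Therefore: closed

1


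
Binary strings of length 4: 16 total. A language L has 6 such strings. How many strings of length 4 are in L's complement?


Alphabet: {0,1}
String length: 4
Total strings of length 4 = 2^4 = 16
Strings in L = 6
Complement = total - |L|
= 16 - 6
= 10

10


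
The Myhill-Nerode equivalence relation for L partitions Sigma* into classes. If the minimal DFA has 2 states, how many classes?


Myhill-Nerode theorem:
Number of equivalence classes = number of states in minimal DFA
Minimal DFA states = 2
Therefore equivalence classes = 2

2


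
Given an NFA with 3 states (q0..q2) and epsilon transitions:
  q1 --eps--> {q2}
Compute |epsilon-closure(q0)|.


Starting from q0
Initialize closure = {q0}
q0 has no outgoing epsilon transitions -> nothing to add
Final closure: {q0}
Size = 1

1


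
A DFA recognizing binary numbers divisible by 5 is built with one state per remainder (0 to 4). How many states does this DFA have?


Divisibility by 5 is tracked via the remainder mod 5: 0, 1, ..., 4
The construction assigns one state to each remainder
Number of remainders = 5

5


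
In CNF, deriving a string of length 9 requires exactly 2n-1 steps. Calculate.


Chomsky Normal Form derivation:
String length n = 9
Each step either:
  - Splits a nonterminal into two (n-1 such steps)
  - Converts a nonterminal to terminal (n such steps)
Total = (n-1) + n = 2n - 1
= 2(9) - 1
= 18 - 1
= 17

17


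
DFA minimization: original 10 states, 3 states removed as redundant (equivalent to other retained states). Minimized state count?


Original DFA: 10 states
Redundant states removed: 3
Minimized states = original - removed
= 10 - 3
= 7

7


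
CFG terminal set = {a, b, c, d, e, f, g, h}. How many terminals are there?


Terminal symbols: a, b, c, d, e, f, g, h
Counting each: a (#1), b (#2), c (#3), d (#4), e (#5), f (#6), g (#7), h (#8)
Total = 8

8


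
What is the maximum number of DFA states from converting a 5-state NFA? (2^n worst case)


NFA has 5 states
Subset construction: each DFA state = subset of NFA states
Maximum subsets = 2^5
2^5 = 32

32


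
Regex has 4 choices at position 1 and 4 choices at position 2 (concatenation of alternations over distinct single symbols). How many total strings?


First group: 4 alternatives
Second group: 4 alternatives
Concatenation: each choice from group 1 pairs with each from group 2
Total = 4 x 4 = 16

16


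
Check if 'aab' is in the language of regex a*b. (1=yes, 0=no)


Pattern: a*b
String: 'aab'
Pattern requires: zero or more 'a's followed by exactly one 'b'
Found 2 leading 'a's
Remaining: 'b'
Remaining is exactly 'b' -> match
Result: 1

1


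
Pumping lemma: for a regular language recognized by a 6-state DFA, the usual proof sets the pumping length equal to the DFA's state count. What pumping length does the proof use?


Pumping lemma for regular languages (standard proof):
Take p = |Q|, the number of DFA states.
Any string of length >= |Q| passes through |Q|+1 states while reading its first |Q| symbols,
so by pigeonhole some state repeats, giving the loop that can be pumped.
Here |Q| = 6
Therefore the proof uses p = 6

6


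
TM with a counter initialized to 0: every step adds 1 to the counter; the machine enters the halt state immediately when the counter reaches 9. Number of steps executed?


Counter starts at 0. Counting sequence:
  Step 1: counter = 1
  Step 2: counter = 2
  Step 3: counter = 3
  Step 4: counter = 4
  Step 5: counter = 5
  Step 6: counter = 6
  ...
  Step 9: counter = 9
Counter reached 9 -> halt
Total steps = 9

9


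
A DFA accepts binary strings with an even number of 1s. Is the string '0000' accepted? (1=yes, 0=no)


DFA has 2 states: q_even (start, accept=yes) and q_odd
Processing string '0000' character by character:
  Position 0: read '0', 1-count=0 -> q_even (no change)
  Position 1: read '0', 1-count=0 -> q_even (no change)
  Position 2: read '0', 1-count=0 -> q_even (no change)
  Position 3: read '0', 1-count=0 -> q_even (no change)
Final state: q_even, total 1s = 0 (even); the DFA requires an even count -> accept

1


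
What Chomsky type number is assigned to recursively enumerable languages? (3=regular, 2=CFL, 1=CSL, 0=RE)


Chomsky hierarchy levels:
  Type 3: Regular (DFA/NFA/regex)
  Type 2: Context-free (PDA)
  Type 1: Context-sensitive
  Type 0: Recursively enumerable (TM)
'recursively enumerable' corresponds to Type 0

0


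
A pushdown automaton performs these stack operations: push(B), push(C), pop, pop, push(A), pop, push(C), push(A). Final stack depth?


Tracing stack operations:
  push(B) -> stack = [B], depth=1
  push(C) -> stack = [B,C], depth=2
  pop -> removed C, stack = [B], depth=1
  pop -> removed B, stack = [], depth=0
  push(A) -> stack = [A], depth=1
  pop -> removed A, stack = [], depth=0
  push(C) -> stack = [C], depth=1
  push(A) -> stack = [C,A], depth=2
Final depth = 2

2


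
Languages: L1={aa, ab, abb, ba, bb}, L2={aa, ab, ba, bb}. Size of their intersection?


L1 = {aa, ab, abb, ba, bb}
L2 = {aa, ab, ba, bb}
Checking each string in L1 against L2:
  'aa': in L2? Yes
  'ab': in L2? Yes
  'abb': in L2? No
  'ba': in L2? Yes
  'bb': in L2? Yes
Intersection = {aa, ab, ba, bb}
|L1 ∩ L2| = 4

4


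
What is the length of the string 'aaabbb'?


String: 'aaabbb'
Counting characters:
  'a' appears 3 time(s)
  'b' appears 3 time(s)
Total length = 3 + 3 = 6

6


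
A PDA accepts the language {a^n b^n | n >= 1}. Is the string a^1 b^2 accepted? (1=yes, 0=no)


Language requires equal numbers of a's and b's
PDA pushes for each 'a', pops for each 'b'
Number of a's = 1
Number of b's = 2
1 != 2 -> Reject

0


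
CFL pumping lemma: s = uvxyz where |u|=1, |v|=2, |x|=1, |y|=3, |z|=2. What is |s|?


|s| = |u| + |v| + |x| + |y| + |z|
= 1 + 2 + 1 + 3 + 2
= 3 + 1 + 5
= 4 + 5
= 9

9


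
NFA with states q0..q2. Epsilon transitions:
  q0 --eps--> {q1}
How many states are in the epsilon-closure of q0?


Starting from q0
Initialize closure = {q0}
Follow epsilon from q0 -> add q1
Final closure: {q0, q1}
Size = 2

2


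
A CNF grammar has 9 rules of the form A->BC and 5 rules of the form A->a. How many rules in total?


CNF allows two rule forms:
  A -> BC (binary): 9 rules
  A -> a (terminal): 5 rules
Total = 9 + 5 = 14

14


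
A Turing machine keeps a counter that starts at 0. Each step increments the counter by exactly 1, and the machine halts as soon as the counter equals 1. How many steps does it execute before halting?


Counter starts at 0. Counting sequence:
  Step 1: counter = 1
Counter reached 1 -> halt
Total steps = 1

1


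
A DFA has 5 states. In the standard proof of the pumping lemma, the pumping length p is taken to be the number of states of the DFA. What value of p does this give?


Pumping lemma for regular languages (standard proof):
Take p = |Q|, the number of DFA states.
Any string of length >= |Q| passes through |Q|+1 states while reading its first |Q| symbols,
so by pigeonhole some state repeats, giving the loop that can be pumped.
Here |Q| = 5
Therefore the proof uses p = 5

5


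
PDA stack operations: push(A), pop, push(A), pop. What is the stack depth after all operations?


Tracing stack operations:
  push(A) -> stack = [A], depth=1
  pop -> removed A, stack = [], depth=0
  push(A) -> stack = [A], depth=1
  pop -> removed A, stack = [], depth=0
Final depth = 0

0


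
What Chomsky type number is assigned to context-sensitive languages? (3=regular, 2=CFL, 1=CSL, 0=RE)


Chomsky hierarchy levels:
  Type 3: Regular (DFA/NFA/regex)
  Type 2: Context-free (PDA)
  Type 1: Context-sensitive
  Type 0: Recursively enumerable (TM)
'context-sensitive' corresponds to Type 1

1


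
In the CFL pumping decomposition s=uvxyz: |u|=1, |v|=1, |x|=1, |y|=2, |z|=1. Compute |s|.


|s| = |u| + |v| + |x| + |y| + |z|
= 1 + 1 + 1 + 2 + 1
= 2 + 1 + 3
= 3 + 3
= 6

6


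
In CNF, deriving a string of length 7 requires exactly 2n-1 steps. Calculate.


Chomsky Normal Form derivation:
String length n = 7
Each step either:
  - Splits a nonterminal into two (n-1 such steps)
  - Converts a nonterminal to terminal (n such steps)
Total = (n-1) + n = 2n - 1
= 2(7) - 1
= 14 - 1
= 13

13


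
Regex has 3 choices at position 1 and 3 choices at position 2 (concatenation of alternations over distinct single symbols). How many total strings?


First group: 3 alternatives
Second group: 3 alternatives
Concatenation: each choice from group 1 pairs with each from group 2
Total = 3 x 3 = 9

9


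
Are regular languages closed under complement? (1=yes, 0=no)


Regular languages are closed under:
- Union (DFA product construction)
- Intersection (DFA product construction)
- Complement (swap accept/reject states)
- Concatenation (NFA construction)
- Kleene star (NFA construction)
complement is in this list
Therefore: closed

1


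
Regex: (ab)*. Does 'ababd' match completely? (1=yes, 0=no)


Pattern: (ab)*
String: 'ababd'
Pattern requires: zero or more repetitions of 'ab'
Length 5 is odd -> cannot be (ab)* -> no match
Result: 0

0


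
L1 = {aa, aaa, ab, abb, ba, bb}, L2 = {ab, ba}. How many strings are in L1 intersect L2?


L1 = {aa, aaa, ab, abb, ba, bb}
L2 = {ab, ba}
Checking each string in L1 against L2:
  'aa': in L2? No
  'aaa': in L2? No
  'ab': in L2? Yes
  'abb': in L2? No
  'ba': in L2? Yes
  'bb': in L2? No
Intersection = {ab, ba}
|L1 ∩ L2| = 2

2


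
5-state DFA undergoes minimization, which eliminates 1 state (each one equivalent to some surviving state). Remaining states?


Original DFA: 5 states
Redundant states removed: 1
Minimized states = original - removed
= 5 - 1
= 4

4


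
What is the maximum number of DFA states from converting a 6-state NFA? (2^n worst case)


NFA has 6 states
Subset construction: each DFA state = subset of NFA states
Maximum subsets = 2^6
2^6 = 64

64


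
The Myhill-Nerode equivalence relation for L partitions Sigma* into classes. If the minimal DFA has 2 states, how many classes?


Myhill-Nerode theorem:
Number of equivalence classes = number of states in minimal DFA
Minimal DFA states = 2
Therefore equivalence classes = 2

2


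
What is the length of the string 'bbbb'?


String: 'bbbb'
Counting characters:
  'b' appears 4 time(s)
Total length = 0 + 4 = 4

4


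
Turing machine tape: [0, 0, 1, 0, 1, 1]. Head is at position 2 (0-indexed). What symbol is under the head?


Tape: [0, 0, 1, 0, 1, 1]
Positions: 0 1 2 3 4 5
Values:    0 0 1 0 1 1
Head at position 2
tape[2] = 1

1


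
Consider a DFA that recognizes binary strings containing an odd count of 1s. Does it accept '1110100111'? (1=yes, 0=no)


DFA has 2 states: q_even (start, accept=no) and q_odd
Processing string '1110100111' character by character:
  Position 0: read '1', 1-count=1 -> q_odd
  Position 1: read '1', 1-count=2 -> q_even
  Position 2: read '1', 1-count=3 -> q_odd
  Position 3: read '0', 1-count=3 -> q_odd (no change)
  Position 4: read '1', 1-count=4 -> q_even
  Position 5: read '0', 1-count=4 -> q_even (no change)
  Position 6: read '0', 1-count=4 -> q_even (no change)
  Position 7: read '1', 1-count=5 -> q_odd
  Position 8: read '1', 1-count=6 -> q_even
  Position 9: read '1', 1-count=7 -> q_odd
Final state: q_odd, total 1s = 7 (odd); the DFA requires an odd count -> accept

1


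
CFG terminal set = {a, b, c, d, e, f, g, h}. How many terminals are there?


Terminal symbols: a, b, c, d, e, f, g, h
Counting each: a (#1), b (#2), c (#3), d (#4), e (#5), f (#6), g (#7), h (#8)
Total = 8

8


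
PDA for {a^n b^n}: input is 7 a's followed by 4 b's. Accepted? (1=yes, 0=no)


Language requires equal numbers of a's and b's
PDA pushes for each 'a', pops for each 'b'
Number of a's = 7
Number of b's = 4
7 != 4 -> Reject

0


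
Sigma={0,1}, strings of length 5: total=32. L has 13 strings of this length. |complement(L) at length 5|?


Alphabet: {0,1}
String length: 5
Total strings of length 5 = 2^5 = 32
Strings in L = 13
Complement = total - |L|
= 32 - 13
= 19

19


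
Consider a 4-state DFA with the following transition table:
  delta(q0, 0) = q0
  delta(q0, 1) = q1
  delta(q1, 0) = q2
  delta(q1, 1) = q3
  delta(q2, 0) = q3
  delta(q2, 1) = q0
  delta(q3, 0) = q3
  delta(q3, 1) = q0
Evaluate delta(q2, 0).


Looking up transition function:
delta(q2, 0) in the table
Row: q2, Column: 0
Result: q3

q3


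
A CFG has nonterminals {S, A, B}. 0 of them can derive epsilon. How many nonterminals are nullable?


Nonterminals: {S, A, B}
A nonterminal is nullable if it can derive epsilon
Counting nullable nonterminals: 0
Total nullable = 0

0
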